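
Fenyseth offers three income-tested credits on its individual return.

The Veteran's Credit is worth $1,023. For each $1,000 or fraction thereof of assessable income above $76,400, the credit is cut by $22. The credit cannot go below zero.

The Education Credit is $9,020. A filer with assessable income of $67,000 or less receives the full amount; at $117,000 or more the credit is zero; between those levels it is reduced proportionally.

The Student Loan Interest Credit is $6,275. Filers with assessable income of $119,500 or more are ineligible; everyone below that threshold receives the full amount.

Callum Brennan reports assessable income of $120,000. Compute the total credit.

Veteran's Credit: income exceeds $76,400 by $43,600, which is 44 full-or-partial $1,000 increments; reduction = 44 × $22 = $968, leaving $55.
Education Credit: $120,000 is at or above $117,000, so the credit is $0.
Student Loan Interest Credit: $120,000 meets or exceeds the $119,500 cutoff, so the credit is $0.
Total: $55 + $0 + $0 = $55.

$55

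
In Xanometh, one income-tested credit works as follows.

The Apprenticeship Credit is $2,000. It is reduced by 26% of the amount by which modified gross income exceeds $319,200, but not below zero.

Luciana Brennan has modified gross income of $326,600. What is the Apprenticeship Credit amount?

Apprenticeship Credit: 26% of the $7,400 excess over $319,200 is $1,924; credit = $2,000 − $1,924 = $76.

$76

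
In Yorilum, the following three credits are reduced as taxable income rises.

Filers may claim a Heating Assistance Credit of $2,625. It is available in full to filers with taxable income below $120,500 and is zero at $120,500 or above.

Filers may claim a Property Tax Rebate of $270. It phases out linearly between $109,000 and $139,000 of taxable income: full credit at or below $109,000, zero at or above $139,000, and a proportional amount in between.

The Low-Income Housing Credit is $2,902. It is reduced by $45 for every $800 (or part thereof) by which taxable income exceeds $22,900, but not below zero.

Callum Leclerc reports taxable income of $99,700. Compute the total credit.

$2,895

Heating Assistance Credit: $99,700 is below the $120,500 cutoff, so the full $2,625 applies.
Property Tax Rebate: $99,700 is at or below the $109,000 threshold, so the full $270 applies.
Low-Income Housing Credit: income exceeds $22,900 by $76,800 → 96 increments × $45 = $4,320 ≥ base, so the credit is $0.
Total: $2,625 + $270 + $0 = $2,895.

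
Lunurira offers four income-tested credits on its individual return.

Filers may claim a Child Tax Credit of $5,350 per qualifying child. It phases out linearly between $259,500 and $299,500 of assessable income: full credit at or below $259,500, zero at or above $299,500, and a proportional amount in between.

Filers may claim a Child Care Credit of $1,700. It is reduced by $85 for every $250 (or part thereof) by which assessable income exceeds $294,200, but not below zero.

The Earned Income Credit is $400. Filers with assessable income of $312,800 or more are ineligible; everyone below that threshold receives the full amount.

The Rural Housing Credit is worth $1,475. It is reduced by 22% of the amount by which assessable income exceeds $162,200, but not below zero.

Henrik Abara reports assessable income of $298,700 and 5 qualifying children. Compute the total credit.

Child Tax Credit: base = 5 × $5,350 = $26,750. $298,700 is $39,200 into a $40,000 phase-out range, leaving 800/40,000 of the credit: $26,750 × 800/40,000 = $535.
Child Care Credit: income exceeds $294,200 by $4,500, which is 18 full-or-partial $250 increments; reduction = 18 × $85 = $1,530, leaving $170.
Earned Income Credit: $298,700 is below the $312,800 cutoff, so the full $400 applies.
Rural Housing Credit: 22% of the $136,500 excess over $162,200 is $30,030 ≥ base, so the credit is $0.
Total: $535 + $170 + $400 + $0 = $1,105.

$1,105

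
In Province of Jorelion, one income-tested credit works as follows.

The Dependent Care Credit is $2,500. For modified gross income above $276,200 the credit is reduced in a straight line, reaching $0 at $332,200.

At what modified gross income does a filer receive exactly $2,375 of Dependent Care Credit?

$279,000

$2,375 is 2,375/2,500 of the full $2,500, so 125/2,500 of the $56,000 range has been used: income = $276,200 + $56,000 × 125/2,500 = $279,000.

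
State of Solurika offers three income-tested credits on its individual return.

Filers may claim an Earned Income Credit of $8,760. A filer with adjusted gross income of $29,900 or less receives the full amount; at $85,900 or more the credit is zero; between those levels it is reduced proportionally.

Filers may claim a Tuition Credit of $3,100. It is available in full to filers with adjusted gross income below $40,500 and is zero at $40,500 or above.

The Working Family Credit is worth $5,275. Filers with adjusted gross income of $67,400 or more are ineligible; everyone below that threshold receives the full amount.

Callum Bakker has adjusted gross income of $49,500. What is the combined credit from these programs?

$10,969

Earned Income Credit: $49,500 is $19,600 into a $56,000 phase-out range, leaving 36,400/56,000 of the credit: $8,760 × 36,400/56,000 = $5,694.
Tuition Credit: $49,500 meets or exceeds the $40,500 cutoff, so the credit is $0.
Working Family Credit: $49,500 is below the $67,400 cutoff, so the full $5,275 applies.
Total: $5,694 + $0 + $5,275 = $10,969.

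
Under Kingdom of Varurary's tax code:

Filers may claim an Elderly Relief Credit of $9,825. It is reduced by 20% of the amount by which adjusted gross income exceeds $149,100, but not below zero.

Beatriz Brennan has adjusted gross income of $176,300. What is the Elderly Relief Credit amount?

Elderly Relief Credit: 20% of the $27,200 excess over $149,100 is $5,440; credit = $9,825 − $5,440 = $4,385.

$4,385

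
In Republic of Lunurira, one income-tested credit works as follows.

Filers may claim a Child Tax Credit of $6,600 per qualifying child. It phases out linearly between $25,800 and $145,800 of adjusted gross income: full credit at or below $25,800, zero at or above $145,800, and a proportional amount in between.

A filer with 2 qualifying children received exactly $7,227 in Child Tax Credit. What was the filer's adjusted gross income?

$80,100

Full credit = 2 × $6,600 = $13,200.
$7,227 is 7,227/13,200 of the full $13,200, so 5,973/13,200 of the $120,000 range has been used: income = $25,800 + $120,000 × 5,973/13,200 = $80,100.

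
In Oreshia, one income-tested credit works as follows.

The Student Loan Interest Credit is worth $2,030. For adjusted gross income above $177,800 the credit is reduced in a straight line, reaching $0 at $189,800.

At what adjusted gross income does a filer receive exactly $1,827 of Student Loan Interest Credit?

$1,827 is 1,827/2,030 of the full $2,030, so 203/2,030 of the $12,000 range has been used: income = $177,800 + $12,000 × 203/2,030 = $179,000.

$179,000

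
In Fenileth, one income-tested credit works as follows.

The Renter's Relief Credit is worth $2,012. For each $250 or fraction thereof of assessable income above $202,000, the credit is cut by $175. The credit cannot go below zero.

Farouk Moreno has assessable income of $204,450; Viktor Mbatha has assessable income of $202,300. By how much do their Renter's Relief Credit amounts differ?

$1,400

Farouk ($204,450): Renter's Relief Credit: income exceeds $202,000 by $2,450, which is 10 full-or-partial $250 increments; reduction = 10 × $175 = $1,750, leaving $262.
Viktor ($202,300): Renter's Relief Credit: income exceeds $202,000 by $300, which is 2 full-or-partial $250 increments; reduction = 2 × $175 = $350, leaving $1,662.
Difference: |$262 − $1,662| = $1,400.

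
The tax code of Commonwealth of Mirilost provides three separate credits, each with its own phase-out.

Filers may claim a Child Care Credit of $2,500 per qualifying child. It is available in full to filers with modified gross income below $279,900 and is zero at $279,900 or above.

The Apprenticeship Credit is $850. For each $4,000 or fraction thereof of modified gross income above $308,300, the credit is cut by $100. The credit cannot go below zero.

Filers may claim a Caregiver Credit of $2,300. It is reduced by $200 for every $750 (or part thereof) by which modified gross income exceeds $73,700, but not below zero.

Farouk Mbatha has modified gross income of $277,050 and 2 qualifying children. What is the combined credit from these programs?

$5,850

Child Care Credit: base = 2 × $2,500 = $5,000. $277,050 is below the $279,900 cutoff, so the full $5,000 applies.
Apprenticeship Credit: $277,050 is at or below the $308,300 threshold, so the full $850 applies.
Caregiver Credit: income exceeds $73,700 by $203,350 → 272 increments × $200 = $54,400 ≥ base, so the credit is $0.
Total: $5,000 + $850 + $0 = $5,850.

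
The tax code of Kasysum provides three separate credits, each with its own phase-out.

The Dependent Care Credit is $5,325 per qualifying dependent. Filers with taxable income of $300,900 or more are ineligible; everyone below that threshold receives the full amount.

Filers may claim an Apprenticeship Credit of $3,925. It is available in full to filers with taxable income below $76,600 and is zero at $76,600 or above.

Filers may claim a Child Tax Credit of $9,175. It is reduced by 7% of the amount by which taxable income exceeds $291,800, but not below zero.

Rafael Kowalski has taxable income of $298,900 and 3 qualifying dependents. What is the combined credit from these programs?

Dependent Care Credit: base = 3 × $5,325 = $15,975. $298,900 is below the $300,900 cutoff, so the full $15,975 applies.
Apprenticeship Credit: $298,900 meets or exceeds the $76,600 cutoff, so the credit is $0.
Child Tax Credit: 7% of the $7,100 excess over $291,800 is $497; credit = $9,175 − $497 = $8,678.
Total: $15,975 + $0 + $8,678 = $24,653.

$24,653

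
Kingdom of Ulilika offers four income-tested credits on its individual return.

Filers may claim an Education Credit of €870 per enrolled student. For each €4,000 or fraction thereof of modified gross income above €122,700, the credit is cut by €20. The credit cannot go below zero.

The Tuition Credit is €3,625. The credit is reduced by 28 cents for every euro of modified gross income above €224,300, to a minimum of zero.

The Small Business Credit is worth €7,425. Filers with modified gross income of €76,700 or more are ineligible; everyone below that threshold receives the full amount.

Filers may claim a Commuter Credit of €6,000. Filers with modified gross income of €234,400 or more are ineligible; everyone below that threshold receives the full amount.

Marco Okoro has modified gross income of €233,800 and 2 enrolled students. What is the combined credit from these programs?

€8,145

Education Credit: base = 2 × €870 = €1,740. income exceeds €122,700 by €111,100, which is 28 full-or-partial €4,000 increments; reduction = 28 × €20 = €560, leaving €1,180.
Tuition Credit: 28% of the €9,500 excess over €224,300 is €2,660; credit = €3,625 − €2,660 = €965.
Small Business Credit: €233,800 meets or exceeds the €76,700 cutoff, so the credit is €0.
Commuter Credit: €233,800 is below the €234,400 cutoff, so the full €6,000 applies.
Total: €1,180 + €965 + €0 + €6,000 = €8,145.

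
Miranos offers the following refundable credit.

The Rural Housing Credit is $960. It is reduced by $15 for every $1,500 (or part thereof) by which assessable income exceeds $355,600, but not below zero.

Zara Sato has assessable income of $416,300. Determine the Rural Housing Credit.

$345

Rural Housing Credit: income exceeds $355,600 by $60,700, which is 41 full-or-partial $1,500 increments; reduction = 41 × $15 = $615, leaving $345.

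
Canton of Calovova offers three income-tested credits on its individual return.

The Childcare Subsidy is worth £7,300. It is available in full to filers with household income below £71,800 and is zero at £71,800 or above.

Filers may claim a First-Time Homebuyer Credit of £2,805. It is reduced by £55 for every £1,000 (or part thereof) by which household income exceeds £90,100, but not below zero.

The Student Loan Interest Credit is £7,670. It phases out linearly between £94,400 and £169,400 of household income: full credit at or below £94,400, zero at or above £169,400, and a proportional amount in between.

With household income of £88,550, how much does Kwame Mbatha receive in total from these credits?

Childcare Subsidy: £88,550 meets or exceeds the £71,800 cutoff, so the credit is £0.
First-Time Homebuyer Credit: £88,550 is at or below the £90,100 threshold, so the full £2,805 applies.
Student Loan Interest Credit: £88,550 is at or below the £94,400 threshold, so the full £7,670 applies.
Total: £0 + £2,805 + £7,670 = £10,475.

£10,475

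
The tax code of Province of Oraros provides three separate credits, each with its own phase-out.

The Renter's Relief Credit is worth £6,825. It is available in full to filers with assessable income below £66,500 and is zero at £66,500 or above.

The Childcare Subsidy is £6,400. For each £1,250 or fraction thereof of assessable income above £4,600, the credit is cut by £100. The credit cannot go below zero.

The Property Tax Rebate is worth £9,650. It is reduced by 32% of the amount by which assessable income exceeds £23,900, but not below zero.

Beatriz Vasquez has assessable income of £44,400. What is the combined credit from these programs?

£13,115

Renter's Relief Credit: £44,400 is below the £66,500 cutoff, so the full £6,825 applies.
Childcare Subsidy: income exceeds £4,600 by £39,800, which is 32 full-or-partial £1,250 increments; reduction = 32 × £100 = £3,200, leaving £3,200.
Property Tax Rebate: 32% of the £20,500 excess over £23,900 is £6,560; credit = £9,650 − £6,560 = £3,090.
Total: £6,825 + £3,200 + £3,090 = £13,115.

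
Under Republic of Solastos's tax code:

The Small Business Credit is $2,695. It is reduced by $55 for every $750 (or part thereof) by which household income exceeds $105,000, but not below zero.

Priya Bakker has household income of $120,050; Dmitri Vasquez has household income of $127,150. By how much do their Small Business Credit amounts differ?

Priya ($120,050): Small Business Credit: income exceeds $105,000 by $15,050, which is 21 full-or-partial $750 increments; reduction = 21 × $55 = $1,155, leaving $1,540.
Dmitri ($127,150): Small Business Credit: income exceeds $105,000 by $22,150, which is 30 full-or-partial $750 increments; reduction = 30 × $55 = $1,650, leaving $1,045.
Difference: |$1,540 − $1,045| = $495.

$495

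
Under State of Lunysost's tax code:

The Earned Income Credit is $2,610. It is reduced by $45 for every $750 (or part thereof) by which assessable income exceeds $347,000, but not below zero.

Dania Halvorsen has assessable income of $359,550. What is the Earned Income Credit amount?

Earned Income Credit: income exceeds $347,000 by $12,550, which is 17 full-or-partial $750 increments; reduction = 17 × $45 = $765, leaving $1,845.

$1,845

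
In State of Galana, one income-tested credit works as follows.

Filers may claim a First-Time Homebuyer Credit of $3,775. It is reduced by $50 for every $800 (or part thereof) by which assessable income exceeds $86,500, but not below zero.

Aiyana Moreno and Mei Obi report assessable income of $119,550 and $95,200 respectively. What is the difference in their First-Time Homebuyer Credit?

Aiyana ($119,550): First-Time Homebuyer Credit: income exceeds $86,500 by $33,050, which is 42 full-or-partial $800 increments; reduction = 42 × $50 = $2,100, leaving $1,675.
Mei ($95,200): First-Time Homebuyer Credit: income exceeds $86,500 by $8,700, which is 11 full-or-partial $800 increments; reduction = 11 × $50 = $550, leaving $3,225.
Difference: |$1,675 − $3,225| = $1,550.

$1,550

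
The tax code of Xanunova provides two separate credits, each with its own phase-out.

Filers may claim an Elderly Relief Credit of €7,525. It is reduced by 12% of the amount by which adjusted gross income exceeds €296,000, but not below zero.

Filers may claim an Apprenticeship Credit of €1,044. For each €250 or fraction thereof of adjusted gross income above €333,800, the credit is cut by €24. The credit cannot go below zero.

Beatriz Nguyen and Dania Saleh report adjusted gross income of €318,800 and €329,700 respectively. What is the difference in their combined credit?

Beatriz (€318,800): Elderly Relief Credit: 12% of the €22,800 excess over €296,000 is €2,736; credit = €7,525 − €2,736 = €4,789. Apprenticeship Credit: €318,800 is at or below the €333,800 threshold, so the full €1,044 applies. total €4,789 + €1,044 = €5,833
Dania (€329,700): Elderly Relief Credit: 12% of the €33,700 excess over €296,000 is €4,044; credit = €7,525 − €4,044 = €3,481. Apprenticeship Credit: €329,700 is at or below the €333,800 threshold, so the full €1,044 applies. total €3,481 + €1,044 = €4,525
Difference: |€5,833 − €4,525| = €1,308.

€1,308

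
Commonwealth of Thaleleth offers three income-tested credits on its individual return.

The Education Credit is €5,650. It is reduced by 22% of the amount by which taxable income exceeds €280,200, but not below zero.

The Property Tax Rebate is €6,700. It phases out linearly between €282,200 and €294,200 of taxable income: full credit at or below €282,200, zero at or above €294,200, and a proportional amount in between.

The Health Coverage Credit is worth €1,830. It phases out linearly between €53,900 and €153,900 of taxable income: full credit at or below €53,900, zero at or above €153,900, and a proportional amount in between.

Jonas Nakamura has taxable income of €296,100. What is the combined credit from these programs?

Education Credit: 22% of the €15,900 excess over €280,200 is €3,498; credit = €5,650 − €3,498 = €2,152.
Property Tax Rebate: €296,100 is at or above €294,200, so the credit is €0.
Health Coverage Credit: €296,100 is at or above €153,900, so the credit is €0.
Total: €2,152 + €0 + €0 = €2,152.

€2,152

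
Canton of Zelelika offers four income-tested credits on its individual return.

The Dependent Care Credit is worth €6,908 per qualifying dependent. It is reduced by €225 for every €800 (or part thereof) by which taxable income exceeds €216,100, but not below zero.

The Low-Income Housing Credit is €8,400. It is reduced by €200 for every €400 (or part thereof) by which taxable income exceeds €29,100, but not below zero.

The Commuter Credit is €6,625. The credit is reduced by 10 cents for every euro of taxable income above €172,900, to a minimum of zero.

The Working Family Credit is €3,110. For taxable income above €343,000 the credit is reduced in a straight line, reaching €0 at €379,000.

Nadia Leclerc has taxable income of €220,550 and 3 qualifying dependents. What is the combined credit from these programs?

Dependent Care Credit: base = 3 × €6,908 = €20,724. income exceeds €216,100 by €4,450, which is 6 full-or-partial €800 increments; reduction = 6 × €225 = €1,350, leaving €19,374.
Low-Income Housing Credit: income exceeds €29,100 by €191,450 → 479 increments × €200 = €95,800 ≥ base, so the credit is €0.
Commuter Credit: 10% of the €47,650 excess over €172,900 is €4,765; credit = €6,625 − €4,765 = €1,860.
Working Family Credit: €220,550 is at or below the €343,000 threshold, so the full €3,110 applies.
Total: €19,374 + €0 + €1,860 + €3,110 = €24,344.

€24,344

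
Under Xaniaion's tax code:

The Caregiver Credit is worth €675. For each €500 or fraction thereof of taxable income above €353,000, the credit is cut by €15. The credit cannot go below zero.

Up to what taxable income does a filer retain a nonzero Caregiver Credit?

After 44 increments the reduction is 44 × €15 = €660, leaving €15; one more increment wipes it out. Increment 44 ends at excess 44 × €500 = €22,000, so the highest qualifying income is €353,000 + €22,000 = €375,000.

€375,000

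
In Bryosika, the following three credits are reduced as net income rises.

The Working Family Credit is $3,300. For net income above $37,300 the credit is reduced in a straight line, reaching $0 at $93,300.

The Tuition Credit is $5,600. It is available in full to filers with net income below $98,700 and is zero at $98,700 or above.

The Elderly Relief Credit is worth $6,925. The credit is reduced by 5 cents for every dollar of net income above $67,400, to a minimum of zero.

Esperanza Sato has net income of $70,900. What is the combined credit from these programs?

$13,670

Working Family Credit: $70,900 is $33,600 into a $56,000 phase-out range, leaving 22,400/56,000 of the credit: $3,300 × 22,400/56,000 = $1,320.
Tuition Credit: $70,900 is below the $98,700 cutoff, so the full $5,600 applies.
Elderly Relief Credit: 5% of the $3,500 excess over $67,400 is $175; credit = $6,925 − $175 = $6,750.
Total: $1,320 + $5,600 + $6,750 = $13,670.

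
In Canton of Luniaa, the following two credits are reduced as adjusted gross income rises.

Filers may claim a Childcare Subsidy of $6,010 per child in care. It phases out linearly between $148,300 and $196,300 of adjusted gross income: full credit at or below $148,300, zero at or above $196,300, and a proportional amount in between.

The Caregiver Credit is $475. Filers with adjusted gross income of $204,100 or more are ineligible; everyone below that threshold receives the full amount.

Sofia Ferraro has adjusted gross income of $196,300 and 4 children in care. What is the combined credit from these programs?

$475

Childcare Subsidy: base = 4 × $6,010 = $24,040. $196,300 is at or above $196,300, so the credit is $0.
Caregiver Credit: $196,300 is below the $204,100 cutoff, so the full $475 applies.
Total: $0 + $475 = $475.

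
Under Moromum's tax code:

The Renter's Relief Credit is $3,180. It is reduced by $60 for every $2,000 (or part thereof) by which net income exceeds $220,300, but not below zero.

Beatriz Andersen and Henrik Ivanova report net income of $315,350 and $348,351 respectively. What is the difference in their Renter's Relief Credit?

$300

Beatriz ($315,350): Renter's Relief Credit: income exceeds $220,300 by $95,050, which is 48 full-or-partial $2,000 increments; reduction = 48 × $60 = $2,880, leaving $300.
Henrik ($348,351): Renter's Relief Credit: income exceeds $220,300 by $128,051 → 65 increments × $60 = $3,900 ≥ base, so the credit is $0.
Difference: |$300 − $0| = $300.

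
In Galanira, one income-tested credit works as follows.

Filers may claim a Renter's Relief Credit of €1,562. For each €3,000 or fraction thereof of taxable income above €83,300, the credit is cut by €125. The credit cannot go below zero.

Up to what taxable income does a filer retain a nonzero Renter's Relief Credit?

€119,300

After 12 increments the reduction is 12 × €125 = €1,500, leaving €62; one more increment wipes it out. Increment 12 ends at excess 12 × €3,000 = €36,000, so the highest qualifying income is €83,300 + €36,000 = €119,300.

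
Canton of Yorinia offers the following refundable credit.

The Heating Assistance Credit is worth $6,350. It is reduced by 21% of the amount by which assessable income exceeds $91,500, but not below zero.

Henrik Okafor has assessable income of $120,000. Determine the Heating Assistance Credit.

Heating Assistance Credit: 21% of the $28,500 excess over $91,500 is $5,985; credit = $6,350 − $5,985 = $365.

$365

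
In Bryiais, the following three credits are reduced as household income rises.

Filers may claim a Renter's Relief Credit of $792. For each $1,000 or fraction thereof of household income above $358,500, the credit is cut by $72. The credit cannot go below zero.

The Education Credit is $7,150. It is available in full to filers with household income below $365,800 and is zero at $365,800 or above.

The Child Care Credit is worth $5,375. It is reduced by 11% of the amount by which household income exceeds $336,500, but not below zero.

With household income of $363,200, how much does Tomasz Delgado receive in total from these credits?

$10,020

Renter's Relief Credit: income exceeds $358,500 by $4,700, which is 5 full-or-partial $1,000 increments; reduction = 5 × $72 = $360, leaving $432.
Education Credit: $363,200 is below the $365,800 cutoff, so the full $7,150 applies.
Child Care Credit: 11% of the $26,700 excess over $336,500 is $2,937; credit = $5,375 − $2,937 = $2,438.
Total: $432 + $7,150 + $2,438 = $10,020.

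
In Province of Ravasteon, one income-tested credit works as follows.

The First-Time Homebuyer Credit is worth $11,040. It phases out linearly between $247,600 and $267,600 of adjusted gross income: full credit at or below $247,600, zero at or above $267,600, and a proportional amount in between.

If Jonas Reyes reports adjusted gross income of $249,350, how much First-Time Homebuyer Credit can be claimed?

First-Time Homebuyer Credit: $249,350 is $1,750 into a $20,000 phase-out range, leaving 18,250/20,000 of the credit: $11,040 × 18,250/20,000 = $10,074.

$10,074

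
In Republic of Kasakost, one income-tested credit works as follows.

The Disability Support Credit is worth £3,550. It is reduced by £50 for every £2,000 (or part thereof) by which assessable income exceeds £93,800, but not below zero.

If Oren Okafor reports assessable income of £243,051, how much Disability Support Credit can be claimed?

Disability Support Credit: income exceeds £93,800 by £149,251 → 75 increments × £50 = £3,750 ≥ base, so the credit is £0.

£0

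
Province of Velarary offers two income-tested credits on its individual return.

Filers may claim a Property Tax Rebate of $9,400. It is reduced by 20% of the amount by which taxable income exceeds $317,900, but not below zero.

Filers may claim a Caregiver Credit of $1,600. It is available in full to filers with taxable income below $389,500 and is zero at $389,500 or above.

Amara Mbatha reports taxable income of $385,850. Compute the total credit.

$1,600

Property Tax Rebate: 20% of the $67,950 excess over $317,900 is $13,590 ≥ base, so the credit is $0.
Caregiver Credit: $385,850 is below the $389,500 cutoff, so the full $1,600 applies.
Total: $0 + $1,600 = $1,600.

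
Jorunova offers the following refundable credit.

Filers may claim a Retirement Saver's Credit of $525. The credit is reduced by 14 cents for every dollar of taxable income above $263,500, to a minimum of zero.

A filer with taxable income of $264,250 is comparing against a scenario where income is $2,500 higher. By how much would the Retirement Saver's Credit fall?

At $264,250 — 14% of the $750 excess over $263,500 is $105; credit = $525 − $105 = $420.
At $266,750 — 14% of the $3,250 excess over $263,500 is $455; credit = $525 − $455 = $70.
Lost: $420 − $70 = $350.

$350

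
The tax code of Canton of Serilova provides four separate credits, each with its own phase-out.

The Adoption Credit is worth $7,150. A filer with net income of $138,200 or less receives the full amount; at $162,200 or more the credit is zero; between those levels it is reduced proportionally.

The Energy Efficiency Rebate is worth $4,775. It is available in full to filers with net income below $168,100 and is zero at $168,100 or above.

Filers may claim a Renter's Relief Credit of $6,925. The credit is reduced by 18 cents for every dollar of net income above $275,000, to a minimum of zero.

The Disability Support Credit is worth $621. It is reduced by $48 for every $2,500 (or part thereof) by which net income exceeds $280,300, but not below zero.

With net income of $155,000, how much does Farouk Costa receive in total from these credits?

Adoption Credit: $155,000 is $16,800 into a $24,000 phase-out range, leaving 7,200/24,000 of the credit: $7,150 × 7,200/24,000 = $2,145.
Energy Efficiency Rebate: $155,000 is below the $168,100 cutoff, so the full $4,775 applies.
Renter's Relief Credit: $155,000 is at or below the $275,000 threshold, so the full $6,925 applies.
Disability Support Credit: $155,000 is at or below the $280,300 threshold, so the full $621 applies.
Total: $2,145 + $4,775 + $6,925 + $621 = $14,466.

$14,466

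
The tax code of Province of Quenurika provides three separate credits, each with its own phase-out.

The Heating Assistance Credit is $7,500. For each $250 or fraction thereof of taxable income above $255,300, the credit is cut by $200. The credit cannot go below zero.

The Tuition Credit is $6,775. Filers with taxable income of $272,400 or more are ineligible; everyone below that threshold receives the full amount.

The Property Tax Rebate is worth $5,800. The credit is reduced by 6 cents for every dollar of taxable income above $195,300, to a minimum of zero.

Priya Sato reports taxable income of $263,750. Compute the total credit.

Heating Assistance Credit: income exceeds $255,300 by $8,450, which is 34 full-or-partial $250 increments; reduction = 34 × $200 = $6,800, leaving $700.
Tuition Credit: $263,750 is below the $272,400 cutoff, so the full $6,775 applies.
Property Tax Rebate: 6% of the $68,450 excess over $195,300 is $4,107; credit = $5,800 − $4,107 = $1,693.
Total: $700 + $6,775 + $1,693 = $9,168.

$9,168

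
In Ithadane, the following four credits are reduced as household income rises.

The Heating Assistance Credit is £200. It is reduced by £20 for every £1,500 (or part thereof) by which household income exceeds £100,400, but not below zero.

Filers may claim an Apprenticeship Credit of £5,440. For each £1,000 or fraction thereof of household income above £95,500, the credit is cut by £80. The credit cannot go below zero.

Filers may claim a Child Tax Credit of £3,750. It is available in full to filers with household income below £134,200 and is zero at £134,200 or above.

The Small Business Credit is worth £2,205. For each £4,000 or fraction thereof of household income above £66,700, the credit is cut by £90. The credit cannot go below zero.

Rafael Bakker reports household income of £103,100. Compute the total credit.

Heating Assistance Credit: income exceeds £100,400 by £2,700, which is 2 full-or-partial £1,500 increments; reduction = 2 × £20 = £40, leaving £160.
Apprenticeship Credit: income exceeds £95,500 by £7,600, which is 8 full-or-partial £1,000 increments; reduction = 8 × £80 = £640, leaving £4,800.
Child Tax Credit: £103,100 is below the £134,200 cutoff, so the full £3,750 applies.
Small Business Credit: income exceeds £66,700 by £36,400, which is 10 full-or-partial £4,000 increments; reduction = 10 × £90 = £900, leaving £1,305.
Total: £160 + £4,800 + £3,750 + £1,305 = £10,015.

£10,015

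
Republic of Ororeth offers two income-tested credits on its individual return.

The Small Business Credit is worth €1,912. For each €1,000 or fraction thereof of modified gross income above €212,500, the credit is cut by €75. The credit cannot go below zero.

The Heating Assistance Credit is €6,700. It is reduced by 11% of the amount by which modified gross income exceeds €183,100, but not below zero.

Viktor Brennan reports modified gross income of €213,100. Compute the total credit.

Small Business Credit: income exceeds €212,500 by €600, which is 1 full-or-partial €1,000 increment; reduction = 1 × €75 = €75, leaving €1,837.
Heating Assistance Credit: 11% of the €30,000 excess over €183,100 is €3,300; credit = €6,700 − €3,300 = €3,400.
Total: €1,837 + €3,400 = €5,237.

€5,237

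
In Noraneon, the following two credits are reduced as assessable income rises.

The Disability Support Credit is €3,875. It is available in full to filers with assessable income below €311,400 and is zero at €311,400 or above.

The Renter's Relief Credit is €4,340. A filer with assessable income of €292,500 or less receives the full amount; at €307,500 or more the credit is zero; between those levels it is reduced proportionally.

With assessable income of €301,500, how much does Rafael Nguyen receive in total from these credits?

Disability Support Credit: €301,500 is below the €311,400 cutoff, so the full €3,875 applies.
Renter's Relief Credit: €301,500 is €9,000 into a €15,000 phase-out range, leaving 6,000/15,000 of the credit: €4,340 × 6,000/15,000 = €1,736.
Total: €3,875 + €1,736 = €5,611.

€5,611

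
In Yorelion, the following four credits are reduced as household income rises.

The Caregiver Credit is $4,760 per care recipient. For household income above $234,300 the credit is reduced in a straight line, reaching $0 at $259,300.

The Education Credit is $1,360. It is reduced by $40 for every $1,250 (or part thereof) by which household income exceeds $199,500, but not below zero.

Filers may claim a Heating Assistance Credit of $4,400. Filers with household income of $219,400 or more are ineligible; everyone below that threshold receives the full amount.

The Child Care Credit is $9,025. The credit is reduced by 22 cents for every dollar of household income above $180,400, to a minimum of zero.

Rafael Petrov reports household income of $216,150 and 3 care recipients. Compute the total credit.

Caregiver Credit: base = 3 × $4,760 = $14,280. $216,150 is at or below the $234,300 threshold, so the full $14,280 applies.
Education Credit: income exceeds $199,500 by $16,650, which is 14 full-or-partial $1,250 increments; reduction = 14 × $40 = $560, leaving $800.
Heating Assistance Credit: $216,150 is below the $219,400 cutoff, so the full $4,400 applies.
Child Care Credit: 22% of the $35,750 excess over $180,400 is $7,865; credit = $9,025 − $7,865 = $1,160.
Total: $14,280 + $800 + $4,400 + $1,160 = $20,640.

$20,640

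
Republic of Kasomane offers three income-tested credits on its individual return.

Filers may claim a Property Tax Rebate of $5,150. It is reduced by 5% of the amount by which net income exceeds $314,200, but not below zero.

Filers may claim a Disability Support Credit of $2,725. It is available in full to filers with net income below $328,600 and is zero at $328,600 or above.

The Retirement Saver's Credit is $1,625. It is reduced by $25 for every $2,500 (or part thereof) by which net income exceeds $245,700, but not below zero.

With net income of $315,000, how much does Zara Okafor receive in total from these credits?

Property Tax Rebate: 5% of the $800 excess over $314,200 is $40; credit = $5,150 − $40 = $5,110.
Disability Support Credit: $315,000 is below the $328,600 cutoff, so the full $2,725 applies.
Retirement Saver's Credit: income exceeds $245,700 by $69,300, which is 28 full-or-partial $2,500 increments; reduction = 28 × $25 = $700, leaving $925.
Total: $5,110 + $2,725 + $925 = $8,760.

$8,760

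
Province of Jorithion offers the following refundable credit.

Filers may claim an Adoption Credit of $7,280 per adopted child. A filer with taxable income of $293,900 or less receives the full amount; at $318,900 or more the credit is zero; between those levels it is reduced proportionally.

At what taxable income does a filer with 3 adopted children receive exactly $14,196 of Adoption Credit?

$302,650

Full credit = 3 × $7,280 = $21,840.
$14,196 is 14,196/21,840 of the full $21,840, so 7,644/21,840 of the $25,000 range has been used: income = $293,900 + $25,000 × 7,644/21,840 = $302,650.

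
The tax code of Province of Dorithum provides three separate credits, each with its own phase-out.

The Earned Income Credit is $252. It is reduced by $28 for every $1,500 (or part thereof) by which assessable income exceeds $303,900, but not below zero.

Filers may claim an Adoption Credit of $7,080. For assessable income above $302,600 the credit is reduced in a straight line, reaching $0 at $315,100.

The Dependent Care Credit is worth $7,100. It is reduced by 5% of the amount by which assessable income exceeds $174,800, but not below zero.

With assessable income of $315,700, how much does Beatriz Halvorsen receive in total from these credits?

Earned Income Credit: income exceeds $303,900 by $11,800, which is 8 full-or-partial $1,500 increments; reduction = 8 × $28 = $224, leaving $28.
Adoption Credit: $315,700 is at or above $315,100, so the credit is $0.
Dependent Care Credit: 5% of the $140,900 excess over $174,800 is $7,045; credit = $7,100 − $7,045 = $55.
Total: $28 + $0 + $55 = $83.

$83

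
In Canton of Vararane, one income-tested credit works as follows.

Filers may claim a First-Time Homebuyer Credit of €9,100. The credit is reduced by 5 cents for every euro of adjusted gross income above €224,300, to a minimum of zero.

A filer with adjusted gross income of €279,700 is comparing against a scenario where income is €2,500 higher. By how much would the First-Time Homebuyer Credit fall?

€125

At €279,700 — 5% of the €55,400 excess over €224,300 is €2,770; credit = €9,100 − €2,770 = €6,330.
At €282,200 — 5% of the €57,900 excess over €224,300 is €2,895; credit = €9,100 − €2,895 = €6,205.
Lost: €6,330 − €6,205 = €125.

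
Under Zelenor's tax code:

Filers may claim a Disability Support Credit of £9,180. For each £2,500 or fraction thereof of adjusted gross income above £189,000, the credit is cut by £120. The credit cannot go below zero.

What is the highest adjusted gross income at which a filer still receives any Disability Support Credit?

After 76 increments the reduction is 76 × £120 = £9,120, leaving £60; one more increment wipes it out. Increment 76 ends at excess 76 × £2,500 = £190,000, so the highest qualifying income is £189,000 + £190,000 = £379,000.

£379,000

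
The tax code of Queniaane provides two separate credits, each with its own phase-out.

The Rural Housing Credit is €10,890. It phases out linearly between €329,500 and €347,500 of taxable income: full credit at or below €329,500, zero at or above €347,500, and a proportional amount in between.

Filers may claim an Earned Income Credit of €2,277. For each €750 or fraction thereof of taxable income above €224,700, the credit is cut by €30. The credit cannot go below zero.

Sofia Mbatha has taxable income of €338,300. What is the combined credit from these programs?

Rural Housing Credit: €338,300 is €8,800 into a €18,000 phase-out range, leaving 9,200/18,000 of the credit: €10,890 × 9,200/18,000 = €5,566.
Earned Income Credit: income exceeds €224,700 by €113,600 → 152 increments × €30 = €4,560 ≥ base, so the credit is €0.
Total: €5,566 + €0 = €5,566.

€5,566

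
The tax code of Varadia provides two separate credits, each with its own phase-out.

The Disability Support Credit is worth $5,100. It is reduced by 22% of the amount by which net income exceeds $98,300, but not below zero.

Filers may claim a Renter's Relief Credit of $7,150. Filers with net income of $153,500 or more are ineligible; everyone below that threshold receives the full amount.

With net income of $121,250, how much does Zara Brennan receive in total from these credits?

Disability Support Credit: 22% of the $22,950 excess over $98,300 is $5,049; credit = $5,100 − $5,049 = $51.
Renter's Relief Credit: $121,250 is below the $153,500 cutoff, so the full $7,150 applies.
Total: $51 + $7,150 = $7,201.

$7,201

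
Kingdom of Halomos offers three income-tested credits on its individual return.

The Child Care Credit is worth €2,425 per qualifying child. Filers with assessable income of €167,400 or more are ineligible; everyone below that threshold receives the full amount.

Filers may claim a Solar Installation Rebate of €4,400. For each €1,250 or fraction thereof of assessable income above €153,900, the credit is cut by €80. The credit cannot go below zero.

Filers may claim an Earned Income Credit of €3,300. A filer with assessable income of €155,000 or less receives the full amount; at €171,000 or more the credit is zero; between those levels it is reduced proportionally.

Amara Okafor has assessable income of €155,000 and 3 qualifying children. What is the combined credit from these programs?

Child Care Credit: base = 3 × €2,425 = €7,275. €155,000 is below the €167,400 cutoff, so the full €7,275 applies.
Solar Installation Rebate: income exceeds €153,900 by €1,100, which is 1 full-or-partial €1,250 increment; reduction = 1 × €80 = €80, leaving €4,320.
Earned Income Credit: €155,000 is at or below the €155,000 threshold, so the full €3,300 applies.
Total: €7,275 + €4,320 + €3,300 = €14,895.

€14,895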